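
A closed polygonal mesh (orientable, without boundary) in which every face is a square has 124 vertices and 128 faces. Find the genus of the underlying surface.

3

Every face is a square, so 2E = 4·128 = 512, giving E = 256.
χ = V − E + F = 124 − 256 + 128 = -4.
For a closed orientable surface χ = 2 − 2g, so g = (2 − (-4))/2 = 3.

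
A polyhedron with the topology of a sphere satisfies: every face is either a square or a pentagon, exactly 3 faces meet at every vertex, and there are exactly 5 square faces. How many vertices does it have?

10

Let x be the number of pentagons; then F = 5 + x.
Edge–face incidences: 2E = 4·5 + 5·x = 20 + 5x.
Every vertex has degree 3, so 3V = 2E.
Euler: V − E + F = 2 ⇒ (2E)/3 − E + (5 + x) = 2.
Multiply by 6: 2·(2E) − 3·(2E) + 6·(5 + x) = 12, i.e. 30 + 6x − (20 + 5x) = 12.
Collecting terms: x + 10 = 12, so x = 2.
Then 2E = 20 + 5·2 = 30, so E = 15, V = 2E/3 = 10, F = 5 + 2 = 7.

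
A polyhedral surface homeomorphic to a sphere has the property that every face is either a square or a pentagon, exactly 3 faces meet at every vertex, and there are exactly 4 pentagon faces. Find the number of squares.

4

Let x be the number of squares; then F = 4 + x.
Edge–face incidences: 2E = 5·4 + 4·x = 20 + 4x.
Every vertex has degree 3, so 3V = 2E.
Euler: V − E + F = 2 ⇒ (2E)/3 − E + (4 + x) = 2.
Multiply by 6: 2·(2E) − 3·(2E) + 6·(4 + x) = 12, i.e. 24 + 6x − (20 + 4x) = 12.
Collecting terms: 2x + 4 = 12, so 2x = 8, so x = 4.
Then 2E = 20 + 4·4 = 36, so E = 18, V = 2E/3 = 12, F = 4 + 4 = 8.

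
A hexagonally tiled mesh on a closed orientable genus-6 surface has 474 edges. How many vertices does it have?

306

χ = 2 − 2·6 = -10, and every face is a hexagon so 6F = 2E.
F = 2E/6 = 158. Then V = -10 + E − F = -10 + 474 − 158 = 306.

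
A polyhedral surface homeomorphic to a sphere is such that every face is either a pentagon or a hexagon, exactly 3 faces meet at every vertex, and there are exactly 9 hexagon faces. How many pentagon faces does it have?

Let x be the number of pentagons; then F = 9 + x.
Edge–face incidences: 2E = 6·9 + 5·x = 54 + 5x.
Every vertex has degree 3, so 3V = 2E.
Euler: V − E + F = 2 ⇒ (2E)/3 − E + (9 + x) = 2.
Multiply by 6: 2·(2E) − 3·(2E) + 6·(9 + x) = 12, i.e. 54 + 6x − (54 + 5x) = 12.
Collecting terms: x = 12.
Then 2E = 54 + 5·12 = 114, so E = 57, V = 2E/3 = 38, F = 9 + 12 = 21.

12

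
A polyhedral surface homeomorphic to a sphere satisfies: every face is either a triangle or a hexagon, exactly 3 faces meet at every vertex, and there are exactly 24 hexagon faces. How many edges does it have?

Let x be the number of triangles; then F = 24 + x.
Edge–face incidences: 2E = 6·24 + 3·x = 144 + 3x.
Every vertex has degree 3, so 3V = 2E.
Euler: V − E + F = 2 ⇒ (2E)/3 − E + (24 + x) = 2.
Multiply by 6: 2·(2E) − 3·(2E) + 6·(24 + x) = 12, i.e. 144 + 6x − (144 + 3x) = 12.
Collecting terms: 3x = 12, so x = 4.
Then 2E = 144 + 3·4 = 156, so E = 78, V = 2E/3 = 52, F = 24 + 4 = 28.

78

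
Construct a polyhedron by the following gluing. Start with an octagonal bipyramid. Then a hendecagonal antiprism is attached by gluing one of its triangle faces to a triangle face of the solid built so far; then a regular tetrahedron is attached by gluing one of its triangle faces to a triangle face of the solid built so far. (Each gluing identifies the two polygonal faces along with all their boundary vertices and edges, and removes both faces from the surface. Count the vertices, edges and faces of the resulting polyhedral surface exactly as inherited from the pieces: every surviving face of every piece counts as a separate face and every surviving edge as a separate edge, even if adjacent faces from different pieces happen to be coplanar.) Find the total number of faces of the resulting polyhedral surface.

40

An octagonal bipyramid: V=10, E=24, F=16.
Attach a hendecagonal antiprism (V=22, E=44, F=24) along a 3-gon: merge 3 vertices and 3 edges, delete both glued faces → V=29, E=65, F=38.
Attach a regular tetrahedron (V=4, E=6, F=4) along a 3-gon: merge 3 vertices and 3 edges, delete both glued faces → V=30, E=68, F=40.
Check: V − E + F = 30 − 68 + 40 = 2.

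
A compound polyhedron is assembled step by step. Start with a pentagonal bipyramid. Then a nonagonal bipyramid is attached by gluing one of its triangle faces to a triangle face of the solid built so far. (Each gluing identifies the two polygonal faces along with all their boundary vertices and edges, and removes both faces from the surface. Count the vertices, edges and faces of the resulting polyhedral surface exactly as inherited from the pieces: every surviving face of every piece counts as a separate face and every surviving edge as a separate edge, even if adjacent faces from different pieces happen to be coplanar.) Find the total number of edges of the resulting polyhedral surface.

39

A pentagonal bipyramid: V=7, E=15, F=10.
Attach a nonagonal bipyramid (V=11, E=27, F=18) along a 3-gon: merge 3 vertices and 3 edges, delete both glued faces → V=15, E=39, F=26.
Check: V − E + F = 15 − 39 + 26 = 2.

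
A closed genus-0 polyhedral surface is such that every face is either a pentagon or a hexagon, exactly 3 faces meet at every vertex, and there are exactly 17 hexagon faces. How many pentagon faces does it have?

12

Let x be the number of pentagons; then F = 17 + x.
Edge–face incidences: 2E = 6·17 + 5·x = 102 + 5x.
Every vertex has degree 3, so 3V = 2E.
Euler: V − E + F = 2 ⇒ (2E)/3 − E + (17 + x) = 2.
Multiply by 6: 2·(2E) − 3·(2E) + 6·(17 + x) = 12, i.e. 102 + 6x − (102 + 5x) = 12.
Collecting terms: x = 12.
Then 2E = 102 + 5·12 = 162, so E = 81, V = 2E/3 = 54, F = 17 + 12 = 29.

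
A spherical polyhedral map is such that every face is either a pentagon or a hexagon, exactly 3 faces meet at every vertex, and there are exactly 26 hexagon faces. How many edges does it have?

108

Let x be the number of pentagons; then F = 26 + x.
Edge–face incidences: 2E = 6·26 + 5·x = 156 + 5x.
Every vertex has degree 3, so 3V = 2E.
Euler: V − E + F = 2 ⇒ (2E)/3 − E + (26 + x) = 2.
Multiply by 6: 2·(2E) − 3·(2E) + 6·(26 + x) = 12, i.e. 156 + 6x − (156 + 5x) = 12.
Collecting terms: x = 12.
Then 2E = 156 + 5·12 = 216, so E = 108, V = 2E/3 = 72, F = 26 + 12 = 38.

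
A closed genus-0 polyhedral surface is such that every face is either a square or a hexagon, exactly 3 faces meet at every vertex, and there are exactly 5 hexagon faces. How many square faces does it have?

6

Let x be the number of squares; then F = 5 + x.
Edge–face incidences: 2E = 6·5 + 4·x = 30 + 4x.
Every vertex has degree 3, so 3V = 2E.
Euler: V − E + F = 2 ⇒ (2E)/3 − E + (5 + x) = 2.
Multiply by 6: 2·(2E) − 3·(2E) + 6·(5 + x) = 12, i.e. 30 + 6x − (30 + 4x) = 12.
Collecting terms: 2x = 12, so x = 6.
Then 2E = 30 + 4·6 = 54, so E = 27, V = 2E/3 = 18, F = 5 + 6 = 11.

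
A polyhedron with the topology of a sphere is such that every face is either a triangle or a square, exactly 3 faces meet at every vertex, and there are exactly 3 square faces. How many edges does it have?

Let x be the number of triangles; then F = 3 + x.
Edge–face incidences: 2E = 4·3 + 3·x = 12 + 3x.
Every vertex has degree 3, so 3V = 2E.
Euler: V − E + F = 2 ⇒ (2E)/3 − E + (3 + x) = 2.
Multiply by 6: 2·(2E) − 3·(2E) + 6·(3 + x) = 12, i.e. 18 + 6x − (12 + 3x) = 12.
Collecting terms: 3x + 6 = 12, so 3x = 6, so x = 2.
Then 2E = 12 + 3·2 = 18, so E = 9, V = 2E/3 = 6, F = 3 + 2 = 5.

9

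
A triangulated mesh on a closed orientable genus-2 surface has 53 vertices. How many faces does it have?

110

χ = 2 − 2·2 = -2, and every face is a triangle so 3F = 2E.
V − E + F = -2 with E = 3F/2 gives 53 − (3/2 − 1)·F = -2, so F = 110 and E = 165.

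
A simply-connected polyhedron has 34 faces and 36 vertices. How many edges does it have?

68

Here V − E + F = 2.
E = V + F − (2) = 36 + 34 − (2) = 68.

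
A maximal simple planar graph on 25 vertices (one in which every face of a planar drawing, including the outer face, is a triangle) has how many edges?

69

In a plane triangulation 3F = 2E and V − E + F = 2, so E = 3V − 6 = 3·25 − 6 = 69.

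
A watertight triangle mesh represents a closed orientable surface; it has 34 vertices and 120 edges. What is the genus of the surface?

4

Every face is a triangle and each edge borders two faces, so 3F = 2·120, giving F = 80.
χ = V − E + F = 34 − 120 + 80 = -6.
For a closed orientable surface χ = 2 − 2g, so g = (2 − (-6))/2 = 4.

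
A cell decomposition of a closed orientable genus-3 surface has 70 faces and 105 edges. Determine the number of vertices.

For a closed orientable surface of genus 3, χ = 2 − 2·3 = -4.
V = -4 + E − F = -4 + 105 − 70 = 31.

31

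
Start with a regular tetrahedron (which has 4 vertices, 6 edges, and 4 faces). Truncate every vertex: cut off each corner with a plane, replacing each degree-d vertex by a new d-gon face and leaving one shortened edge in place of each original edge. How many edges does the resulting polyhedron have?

18

Truncation replaces each original edge-end by a new vertex, so V′ = 2E = 12.
Each original edge survives, and each old vertex of degree d contributes d new edges; summing degrees gives Σd = 2E, so E′ = E + 2E = 3E = 18.
Each original face survives and each original vertex becomes one new face: F′ = F + V = 8.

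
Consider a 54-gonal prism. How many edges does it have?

A prism on an n-gon has two n-gon bases and n rectangular sides: V = 2·54 = 108, E = 3·54 = 162, F = 54 + 2 = 56.
Check: V − E + F = 108 − 162 + 56 = 2.

162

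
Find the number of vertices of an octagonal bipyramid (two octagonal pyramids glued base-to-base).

A bipyramid over an n-gon has 2n triangular faces and n + 2 vertices: V = 8 + 2 = 10, E = 3·8 = 24, F = 2·8 = 16.

10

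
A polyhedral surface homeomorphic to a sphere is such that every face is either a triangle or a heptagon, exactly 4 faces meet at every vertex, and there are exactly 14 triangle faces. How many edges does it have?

Let x be the number of heptagons; then F = 14 + x.
Edge–face incidences: 2E = 3·14 + 7·x = 42 + 7x.
Every vertex has degree 4, so 4V = 2E.
Euler: V − E + F = 2 ⇒ (2E)/4 − E + (14 + x) = 2.
Multiply by 8: 2·(2E) − 4·(2E) + 8·(14 + x) = 16, i.e. 112 + 8x − 2·(42 + 7x) = 16.
Collecting terms: −6x + 28 = 16, so −6x = −12, so x = 2.
Then 2E = 42 + 7·2 = 56, so E = 28, V = 2E/4 = 14, F = 14 + 2 = 16.

28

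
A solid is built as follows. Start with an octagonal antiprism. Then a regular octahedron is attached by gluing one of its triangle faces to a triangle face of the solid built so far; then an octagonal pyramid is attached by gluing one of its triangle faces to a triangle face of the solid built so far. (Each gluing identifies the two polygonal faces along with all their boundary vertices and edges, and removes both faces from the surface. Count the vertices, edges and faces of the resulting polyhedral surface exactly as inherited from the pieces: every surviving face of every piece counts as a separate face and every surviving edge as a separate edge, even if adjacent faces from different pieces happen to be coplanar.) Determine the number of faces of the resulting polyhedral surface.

An octagonal antiprism: V=16, E=32, F=18.
Attach a regular octahedron (V=6, E=12, F=8) along a 3-gon: merge 3 vertices and 3 edges, delete both glued faces → V=19, E=41, F=24.
Attach an octagonal pyramid (V=9, E=16, F=9) along a 3-gon: merge 3 vertices and 3 edges, delete both glued faces → V=25, E=54, F=31.
Check: V − E + F = 25 − 54 + 31 = 2.

31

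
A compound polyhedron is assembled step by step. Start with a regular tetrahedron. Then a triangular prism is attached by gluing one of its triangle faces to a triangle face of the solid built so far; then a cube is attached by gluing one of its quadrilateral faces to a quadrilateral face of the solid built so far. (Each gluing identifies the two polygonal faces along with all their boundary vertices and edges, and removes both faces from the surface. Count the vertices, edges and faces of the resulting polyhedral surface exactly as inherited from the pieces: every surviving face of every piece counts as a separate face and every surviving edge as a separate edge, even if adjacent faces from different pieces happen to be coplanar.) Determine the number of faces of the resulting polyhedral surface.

11

A regular tetrahedron: V=4, E=6, F=4.
Attach a triangular prism (V=6, E=9, F=5) along a 3-gon: merge 3 vertices and 3 edges, delete both glued faces → V=7, E=12, F=7.
Attach a cube (V=8, E=12, F=6) along a 4-gon: merge 4 vertices and 4 edges, delete both glued faces → V=11, E=20, F=11.
Check: V − E + F = 11 − 20 + 11 = 2.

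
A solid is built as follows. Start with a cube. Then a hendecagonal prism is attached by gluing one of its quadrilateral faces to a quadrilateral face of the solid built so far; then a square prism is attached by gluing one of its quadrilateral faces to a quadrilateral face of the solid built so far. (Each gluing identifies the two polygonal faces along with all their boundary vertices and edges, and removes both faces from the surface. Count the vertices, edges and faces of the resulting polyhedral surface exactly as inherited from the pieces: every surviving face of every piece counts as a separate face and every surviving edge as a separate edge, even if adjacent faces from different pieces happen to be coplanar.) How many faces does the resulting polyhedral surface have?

21

A cube: V=8, E=12, F=6.
Attach a hendecagonal prism (V=22, E=33, F=13) along a 4-gon: merge 4 vertices and 4 edges, delete both glued faces → V=26, E=41, F=17.
Attach a square prism (V=8, E=12, F=6) along a 4-gon: merge 4 vertices and 4 edges, delete both glued faces → V=30, E=49, F=21.
Check: V − E + F = 30 − 49 + 21 = 2.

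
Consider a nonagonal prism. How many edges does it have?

27

A prism on an n-gon has two n-gon bases and n rectangular sides: V = 2·9 = 18, E = 3·9 = 27, F = 9 + 2 = 11.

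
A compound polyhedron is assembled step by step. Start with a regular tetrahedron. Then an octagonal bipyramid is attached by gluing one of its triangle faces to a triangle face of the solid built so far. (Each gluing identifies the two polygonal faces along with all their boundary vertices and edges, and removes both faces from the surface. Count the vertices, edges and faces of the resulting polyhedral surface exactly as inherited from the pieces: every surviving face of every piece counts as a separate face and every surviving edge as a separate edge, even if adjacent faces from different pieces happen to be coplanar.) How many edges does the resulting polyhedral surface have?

A regular tetrahedron: V=4, E=6, F=4.
Attach an octagonal bipyramid (V=10, E=24, F=16) along a 3-gon: merge 3 vertices and 3 edges, delete both glued faces → V=11, E=27, F=18.
Check: V − E + F = 11 − 27 + 18 = 2.

27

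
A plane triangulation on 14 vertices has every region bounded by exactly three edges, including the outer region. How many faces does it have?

In a plane triangulation 3F = 2E and V − E + F = 2, so F = 2V − 4 = 2·14 − 4 = 24.

24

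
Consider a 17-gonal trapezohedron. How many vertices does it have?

The n-trapezohedron (dual of the n-antiprism) has V = 2·17 + 2 = 36, E = 4·17 = 68, F = 2·17 = 34.
Check: V − E + F = 36 − 68 + 34 = 2.

36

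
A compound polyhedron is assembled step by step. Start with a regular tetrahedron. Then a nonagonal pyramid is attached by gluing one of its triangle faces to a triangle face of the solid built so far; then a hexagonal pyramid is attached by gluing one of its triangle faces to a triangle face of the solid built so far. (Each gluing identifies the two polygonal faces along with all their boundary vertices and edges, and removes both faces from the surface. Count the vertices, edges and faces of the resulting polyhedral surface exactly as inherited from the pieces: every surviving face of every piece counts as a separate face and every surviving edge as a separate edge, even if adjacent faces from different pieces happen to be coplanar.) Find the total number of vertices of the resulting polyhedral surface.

A regular tetrahedron: V=4, E=6, F=4.
Attach a nonagonal pyramid (V=10, E=18, F=10) along a 3-gon: merge 3 vertices and 3 edges, delete both glued faces → V=11, E=21, F=12.
Attach a hexagonal pyramid (V=7, E=12, F=7) along a 3-gon: merge 3 vertices and 3 edges, delete both glued faces → V=15, E=30, F=17.
Check: V − E + F = 15 − 30 + 17 = 2.

15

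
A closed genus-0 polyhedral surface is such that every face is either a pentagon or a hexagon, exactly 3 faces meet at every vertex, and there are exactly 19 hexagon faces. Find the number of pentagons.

Let x be the number of pentagons; then F = 19 + x.
Edge–face incidences: 2E = 6·19 + 5·x = 114 + 5x.
Every vertex has degree 3, so 3V = 2E.
Euler: V − E + F = 2 ⇒ (2E)/3 − E + (19 + x) = 2.
Multiply by 6: 2·(2E) − 3·(2E) + 6·(19 + x) = 12, i.e. 114 + 6x − (114 + 5x) = 12.
Collecting terms: x = 12.
Then 2E = 114 + 5·12 = 174, so E = 87, V = 2E/3 = 58, F = 19 + 12 = 31.

12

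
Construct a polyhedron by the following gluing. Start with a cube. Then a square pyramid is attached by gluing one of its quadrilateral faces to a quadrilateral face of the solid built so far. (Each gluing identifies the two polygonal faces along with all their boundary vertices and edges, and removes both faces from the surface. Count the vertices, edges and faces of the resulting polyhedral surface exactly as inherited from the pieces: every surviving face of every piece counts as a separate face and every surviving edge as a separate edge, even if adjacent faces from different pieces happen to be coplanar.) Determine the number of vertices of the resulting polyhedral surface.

9

A cube: V=8, E=12, F=6.
Attach a square pyramid (V=5, E=8, F=5) along a 4-gon: merge 4 vertices and 4 edges, delete both glued faces → V=9, E=16, F=9.
Check: V − E + F = 9 − 16 + 9 = 2.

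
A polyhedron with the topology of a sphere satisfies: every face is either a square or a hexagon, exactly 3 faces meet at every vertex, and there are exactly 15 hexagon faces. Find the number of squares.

Let x be the number of squares; then F = 15 + x.
Edge–face incidences: 2E = 6·15 + 4·x = 90 + 4x.
Every vertex has degree 3, so 3V = 2E.
Euler: V − E + F = 2 ⇒ (2E)/3 − E + (15 + x) = 2.
Multiply by 6: 2·(2E) − 3·(2E) + 6·(15 + x) = 12, i.e. 90 + 6x − (90 + 4x) = 12.
Collecting terms: 2x = 12, so x = 6.
Then 2E = 90 + 4·6 = 114, so E = 57, V = 2E/3 = 38, F = 15 + 6 = 21.

6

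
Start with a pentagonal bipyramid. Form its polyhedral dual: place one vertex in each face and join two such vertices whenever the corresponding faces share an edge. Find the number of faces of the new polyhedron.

7

The base solid has V = 7, E = 15, F = 10.
The dual swaps V and F and preserves E: V′ = F = 10, E′ = E = 15, F′ = V = 7.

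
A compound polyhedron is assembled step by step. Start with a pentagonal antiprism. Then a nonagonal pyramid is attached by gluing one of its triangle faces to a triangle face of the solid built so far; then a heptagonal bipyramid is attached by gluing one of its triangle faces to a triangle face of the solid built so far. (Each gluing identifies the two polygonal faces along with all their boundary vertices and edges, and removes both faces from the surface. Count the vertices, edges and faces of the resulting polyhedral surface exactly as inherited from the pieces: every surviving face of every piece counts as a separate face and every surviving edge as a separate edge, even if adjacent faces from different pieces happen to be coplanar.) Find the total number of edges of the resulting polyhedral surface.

A pentagonal antiprism: V=10, E=20, F=12.
Attach a nonagonal pyramid (V=10, E=18, F=10) along a 3-gon: merge 3 vertices and 3 edges, delete both glued faces → V=17, E=35, F=20.
Attach a heptagonal bipyramid (V=9, E=21, F=14) along a 3-gon: merge 3 vertices and 3 edges, delete both glued faces → V=23, E=53, F=32.
Check: V − E + F = 23 − 53 + 32 = 2.

53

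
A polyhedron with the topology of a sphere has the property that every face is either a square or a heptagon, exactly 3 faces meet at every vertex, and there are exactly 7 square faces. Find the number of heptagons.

2

Let x be the number of heptagons; then F = 7 + x.
Edge–face incidences: 2E = 4·7 + 7·x = 28 + 7x.
Every vertex has degree 3, so 3V = 2E.
Euler: V − E + F = 2 ⇒ (2E)/3 − E + (7 + x) = 2.
Multiply by 6: 2·(2E) − 3·(2E) + 6·(7 + x) = 12, i.e. 42 + 6x − (28 + 7x) = 12.
Collecting terms: −x + 14 = 12, so −x = −2, so x = 2.
Then 2E = 28 + 7·2 = 42, so E = 21, V = 2E/3 = 14, F = 7 + 2 = 9.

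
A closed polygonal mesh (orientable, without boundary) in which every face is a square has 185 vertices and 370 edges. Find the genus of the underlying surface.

Every face is a square and each edge borders two faces, so 4F = 2·370, giving F = 185.
χ = V − E + F = 185 − 370 + 185 = 0.
For a closed orientable surface χ = 2 − 2g, so g = (2 − (0))/2 = 1.

1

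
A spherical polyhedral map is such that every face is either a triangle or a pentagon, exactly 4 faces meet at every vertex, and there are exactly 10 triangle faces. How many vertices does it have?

10

Let x be the number of pentagons; then F = 10 + x.
Edge–face incidences: 2E = 3·10 + 5·x = 30 + 5x.
Every vertex has degree 4, so 4V = 2E.
Euler: V − E + F = 2 ⇒ (2E)/4 − E + (10 + x) = 2.
Multiply by 8: 2·(2E) − 4·(2E) + 8·(10 + x) = 16, i.e. 80 + 8x − 2·(30 + 5x) = 16.
Collecting terms: −2x + 20 = 16, so −2x = −4, so x = 2.
Then 2E = 30 + 5·2 = 40, so E = 20, V = 2E/4 = 10, F = 10 + 2 = 12.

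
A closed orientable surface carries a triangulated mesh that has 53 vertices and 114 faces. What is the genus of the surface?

Every face is a triangle, so 2E = 3·114 = 342, giving E = 171.
χ = V − E + F = 53 − 171 + 114 = -4.
For a closed orientable surface χ = 2 − 2g, so g = (2 − (-4))/2 = 3.

3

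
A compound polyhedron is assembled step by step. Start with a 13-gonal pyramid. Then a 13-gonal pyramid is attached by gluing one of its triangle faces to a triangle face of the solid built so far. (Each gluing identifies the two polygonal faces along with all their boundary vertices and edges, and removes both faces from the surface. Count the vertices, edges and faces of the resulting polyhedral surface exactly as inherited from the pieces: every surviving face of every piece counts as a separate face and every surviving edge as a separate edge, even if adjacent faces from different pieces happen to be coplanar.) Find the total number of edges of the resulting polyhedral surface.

A 13-gonal pyramid: V=14, E=26, F=14.
Attach a 13-gonal pyramid (V=14, E=26, F=14) along a 3-gon: merge 3 vertices and 3 edges, delete both glued faces → V=25, E=49, F=26.
Check: V − E + F = 25 − 49 + 26 = 2.

49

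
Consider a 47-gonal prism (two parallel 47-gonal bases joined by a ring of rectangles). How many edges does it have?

141

A prism on an n-gon has two n-gon bases and n rectangular sides: V = 2·47 = 94, E = 3·47 = 141, F = 47 + 2 = 49.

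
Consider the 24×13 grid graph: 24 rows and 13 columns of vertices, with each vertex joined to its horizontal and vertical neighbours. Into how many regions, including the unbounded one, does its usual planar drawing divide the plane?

277

The grid has V = 24·13 = 312 vertices and E = 24·12 + 13·23 = 587 edges.
F = 2 − V + E = 2 − 312 + 587 = 277.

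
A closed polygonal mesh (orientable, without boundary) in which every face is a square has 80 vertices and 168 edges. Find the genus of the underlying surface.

Every face is a square and each edge borders two faces, so 4F = 2·168, giving F = 84.
χ = V − E + F = 80 − 168 + 84 = -4.
For a closed orientable surface χ = 2 − 2g, so g = (2 − (-4))/2 = 3.

3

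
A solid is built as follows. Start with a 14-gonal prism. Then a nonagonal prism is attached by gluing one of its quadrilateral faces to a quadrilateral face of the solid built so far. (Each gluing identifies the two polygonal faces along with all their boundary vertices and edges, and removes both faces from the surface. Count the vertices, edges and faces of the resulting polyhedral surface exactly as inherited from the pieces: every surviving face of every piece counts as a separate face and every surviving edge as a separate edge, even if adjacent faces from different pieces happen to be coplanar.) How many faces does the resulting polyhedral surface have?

A 14-gonal prism: V=28, E=42, F=16.
Attach a nonagonal prism (V=18, E=27, F=11) along a 4-gon: merge 4 vertices and 4 edges, delete both glued faces → V=42, E=65, F=25.
Check: V − E + F = 42 − 65 + 25 = 2.

25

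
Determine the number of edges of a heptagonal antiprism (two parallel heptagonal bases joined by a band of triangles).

28

An antiprism on an n-gon has two n-gon caps and 2n triangles: V = 2·7 = 14, E = 4·7 = 28, F = 2·7 + 2 = 16.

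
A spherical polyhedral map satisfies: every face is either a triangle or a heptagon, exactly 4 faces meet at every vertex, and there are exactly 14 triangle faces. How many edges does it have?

Let x be the number of heptagons; then F = 14 + x.
Edge–face incidences: 2E = 3·14 + 7·x = 42 + 7x.
Every vertex has degree 4, so 4V = 2E.
Euler: V − E + F = 2 ⇒ (2E)/4 − E + (14 + x) = 2.
Multiply by 8: 2·(2E) − 4·(2E) + 8·(14 + x) = 16, i.e. 112 + 8x − 2·(42 + 7x) = 16.
Collecting terms: −6x + 28 = 16, so −6x = −12, so x = 2.
Then 2E = 42 + 7·2 = 56, so E = 28, V = 2E/4 = 14, F = 14 + 2 = 16.

28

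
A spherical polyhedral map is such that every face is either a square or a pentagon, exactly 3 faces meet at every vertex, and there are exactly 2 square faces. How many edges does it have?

24

Let x be the number of pentagons; then F = 2 + x.
Edge–face incidences: 2E = 4·2 + 5·x = 8 + 5x.
Every vertex has degree 3, so 3V = 2E.
Euler: V − E + F = 2 ⇒ (2E)/3 − E + (2 + x) = 2.
Multiply by 6: 2·(2E) − 3·(2E) + 6·(2 + x) = 12, i.e. 12 + 6x − (8 + 5x) = 12.
Collecting terms: x + 4 = 12, so x = 8.
Then 2E = 8 + 5·8 = 48, so E = 24, V = 2E/3 = 16, F = 2 + 8 = 10.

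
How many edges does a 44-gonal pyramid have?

A pyramid on an n-gon base has one n-gon and n triangles: V = 44 + 1 = 45, E = 2·44 = 88, F = 44 + 1 = 45.

88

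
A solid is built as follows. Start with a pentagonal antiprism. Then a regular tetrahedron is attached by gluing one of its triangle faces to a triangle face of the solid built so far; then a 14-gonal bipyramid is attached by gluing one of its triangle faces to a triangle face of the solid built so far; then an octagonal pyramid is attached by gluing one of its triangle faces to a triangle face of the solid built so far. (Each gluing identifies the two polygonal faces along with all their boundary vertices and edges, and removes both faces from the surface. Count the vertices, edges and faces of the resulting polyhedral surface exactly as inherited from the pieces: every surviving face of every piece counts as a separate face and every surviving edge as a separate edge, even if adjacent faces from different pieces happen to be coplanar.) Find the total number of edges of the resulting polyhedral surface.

A pentagonal antiprism: V=10, E=20, F=12.
Attach a regular tetrahedron (V=4, E=6, F=4) along a 3-gon: merge 3 vertices and 3 edges, delete both glued faces → V=11, E=23, F=14.
Attach a 14-gonal bipyramid (V=16, E=42, F=28) along a 3-gon: merge 3 vertices and 3 edges, delete both glued faces → V=24, E=62, F=40.
Attach an octagonal pyramid (V=9, E=16, F=9) along a 3-gon: merge 3 vertices and 3 edges, delete both glued faces → V=30, E=75, F=47.
Check: V − E + F = 30 − 75 + 47 = 2.

75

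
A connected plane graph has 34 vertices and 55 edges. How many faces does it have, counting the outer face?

Euler's formula for a connected plane graph: V − E + F = 2, so F = 2 − 34 + 55 = 23.

23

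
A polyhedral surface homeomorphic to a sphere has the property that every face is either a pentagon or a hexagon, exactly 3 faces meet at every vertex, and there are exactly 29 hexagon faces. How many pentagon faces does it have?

12

Let x be the number of pentagons; then F = 29 + x.
Edge–face incidences: 2E = 6·29 + 5·x = 174 + 5x.
Every vertex has degree 3, so 3V = 2E.
Euler: V − E + F = 2 ⇒ (2E)/3 − E + (29 + x) = 2.
Multiply by 6: 2·(2E) − 3·(2E) + 6·(29 + x) = 12, i.e. 174 + 6x − (174 + 5x) = 12.
Collecting terms: x = 12.
Then 2E = 174 + 5·12 = 234, so E = 117, V = 2E/3 = 78, F = 29 + 12 = 41.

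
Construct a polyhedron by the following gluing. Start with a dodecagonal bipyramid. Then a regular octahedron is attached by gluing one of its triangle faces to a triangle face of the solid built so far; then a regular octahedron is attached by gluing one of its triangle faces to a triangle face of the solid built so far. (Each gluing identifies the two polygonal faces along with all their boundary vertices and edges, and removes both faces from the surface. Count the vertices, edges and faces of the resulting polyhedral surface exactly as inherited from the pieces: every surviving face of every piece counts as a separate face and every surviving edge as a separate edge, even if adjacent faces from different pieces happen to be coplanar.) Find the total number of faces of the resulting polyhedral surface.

A dodecagonal bipyramid: V=14, E=36, F=24.
Attach a regular octahedron (V=6, E=12, F=8) along a 3-gon: merge 3 vertices and 3 edges, delete both glued faces → V=17, E=45, F=30.
Attach a regular octahedron (V=6, E=12, F=8) along a 3-gon: merge 3 vertices and 3 edges, delete both glued faces → V=20, E=54, F=36.
Check: V − E + F = 20 − 54 + 36 = 2.

36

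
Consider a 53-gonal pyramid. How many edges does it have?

A pyramid on an n-gon base has one n-gon and n triangles: V = 53 + 1 = 54, E = 2·53 = 106, F = 53 + 1 = 54.
Check: V − E + F = 54 − 106 + 54 = 2.

106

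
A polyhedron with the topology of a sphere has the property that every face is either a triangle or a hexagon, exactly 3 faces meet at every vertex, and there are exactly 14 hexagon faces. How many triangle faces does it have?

4

Let x be the number of triangles; then F = 14 + x.
Edge–face incidences: 2E = 6·14 + 3·x = 84 + 3x.
Every vertex has degree 3, so 3V = 2E.
Euler: V − E + F = 2 ⇒ (2E)/3 − E + (14 + x) = 2.
Multiply by 6: 2·(2E) − 3·(2E) + 6·(14 + x) = 12, i.e. 84 + 6x − (84 + 3x) = 12.
Collecting terms: 3x = 12, so x = 4.
Then 2E = 84 + 3·4 = 96, so E = 48, V = 2E/3 = 32, F = 14 + 4 = 18.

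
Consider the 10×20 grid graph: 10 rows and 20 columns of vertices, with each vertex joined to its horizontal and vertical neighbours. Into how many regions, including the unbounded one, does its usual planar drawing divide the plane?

The grid has V = 10·20 = 200 vertices and E = 10·19 + 20·9 = 370 edges.
F = 2 − V + E = 2 − 200 + 370 = 172.

172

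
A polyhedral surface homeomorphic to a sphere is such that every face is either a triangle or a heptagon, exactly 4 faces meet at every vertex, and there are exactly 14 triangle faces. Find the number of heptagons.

2

Let x be the number of heptagons; then F = 14 + x.
Edge–face incidences: 2E = 3·14 + 7·x = 42 + 7x.
Every vertex has degree 4, so 4V = 2E.
Euler: V − E + F = 2 ⇒ (2E)/4 − E + (14 + x) = 2.
Multiply by 8: 2·(2E) − 4·(2E) + 8·(14 + x) = 16, i.e. 112 + 8x − 2·(42 + 7x) = 16.
Collecting terms: −6x + 28 = 16, so −6x = −12, so x = 2.
Then 2E = 42 + 7·2 = 56, so E = 28, V = 2E/4 = 14, F = 14 + 2 = 16.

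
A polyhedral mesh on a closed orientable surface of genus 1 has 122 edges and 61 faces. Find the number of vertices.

61

For a closed orientable surface of genus 1, χ = 2 − 2·1 = 0.
V = 0 + E − F = 0 + 122 − 61 = 61.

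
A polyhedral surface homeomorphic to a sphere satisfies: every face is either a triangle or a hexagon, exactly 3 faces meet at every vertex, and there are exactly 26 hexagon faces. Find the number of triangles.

4

Let x be the number of triangles; then F = 26 + x.
Edge–face incidences: 2E = 6·26 + 3·x = 156 + 3x.
Every vertex has degree 3, so 3V = 2E.
Euler: V − E + F = 2 ⇒ (2E)/3 − E + (26 + x) = 2.
Multiply by 6: 2·(2E) − 3·(2E) + 6·(26 + x) = 12, i.e. 156 + 6x − (156 + 3x) = 12.
Collecting terms: 3x = 12, so x = 4.
Then 2E = 156 + 3·4 = 168, so E = 84, V = 2E/3 = 56, F = 26 + 4 = 30.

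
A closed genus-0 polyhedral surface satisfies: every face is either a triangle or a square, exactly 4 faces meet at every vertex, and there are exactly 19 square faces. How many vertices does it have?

25

Let x be the number of triangles; then F = 19 + x.
Edge–face incidences: 2E = 4·19 + 3·x = 76 + 3x.
Every vertex has degree 4, so 4V = 2E.
Euler: V − E + F = 2 ⇒ (2E)/4 − E + (19 + x) = 2.
Multiply by 8: 2·(2E) − 4·(2E) + 8·(19 + x) = 16, i.e. 152 + 8x − 2·(76 + 3x) = 16.
Collecting terms: 2x = 16, so x = 8.
Then 2E = 76 + 3·8 = 100, so E = 50, V = 2E/4 = 25, F = 19 + 8 = 27.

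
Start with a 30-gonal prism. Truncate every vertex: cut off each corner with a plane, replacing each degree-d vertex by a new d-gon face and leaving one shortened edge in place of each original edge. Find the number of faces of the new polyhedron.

92

The base solid has V = 60, E = 90, F = 32.
Truncation replaces each original edge-end by a new vertex, so V′ = 2E = 180.
Each original edge survives, and each old vertex of degree d contributes d new edges; summing degrees gives Σd = 2E, so E′ = E + 2E = 3E = 270.
Each original face survives and each original vertex becomes one new face: F′ = F + V = 92.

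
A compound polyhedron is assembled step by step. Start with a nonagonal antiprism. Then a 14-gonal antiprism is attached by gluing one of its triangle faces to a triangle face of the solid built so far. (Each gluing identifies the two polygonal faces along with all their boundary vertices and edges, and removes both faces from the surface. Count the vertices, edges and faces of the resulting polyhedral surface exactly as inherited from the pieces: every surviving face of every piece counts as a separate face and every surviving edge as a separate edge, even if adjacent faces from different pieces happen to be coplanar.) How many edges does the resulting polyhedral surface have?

89

A nonagonal antiprism: V=18, E=36, F=20.
Attach a 14-gonal antiprism (V=28, E=56, F=30) along a 3-gon: merge 3 vertices and 3 edges, delete both glued faces → V=43, E=89, F=48.
Check: V − E + F = 43 − 89 + 48 = 2.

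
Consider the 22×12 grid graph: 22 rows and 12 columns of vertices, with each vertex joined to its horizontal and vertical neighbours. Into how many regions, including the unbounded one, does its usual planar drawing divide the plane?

232

The grid has V = 22·12 = 264 vertices and E = 22·11 + 12·21 = 494 edges.
F = 2 − V + E = 2 − 264 + 494 = 232.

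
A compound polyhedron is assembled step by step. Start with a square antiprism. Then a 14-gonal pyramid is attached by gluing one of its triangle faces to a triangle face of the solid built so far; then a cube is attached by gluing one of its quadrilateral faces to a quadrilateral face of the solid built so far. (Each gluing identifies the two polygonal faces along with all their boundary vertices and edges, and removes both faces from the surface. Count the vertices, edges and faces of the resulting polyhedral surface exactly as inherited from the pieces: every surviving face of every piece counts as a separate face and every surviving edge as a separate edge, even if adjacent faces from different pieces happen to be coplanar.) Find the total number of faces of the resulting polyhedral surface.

27

A square antiprism: V=8, E=16, F=10.
Attach a 14-gonal pyramid (V=15, E=28, F=15) along a 3-gon: merge 3 vertices and 3 edges, delete both glued faces → V=20, E=41, F=23.
Attach a cube (V=8, E=12, F=6) along a 4-gon: merge 4 vertices and 4 edges, delete both glued faces → V=24, E=49, F=27.
Check: V − E + F = 24 − 49 + 27 = 2.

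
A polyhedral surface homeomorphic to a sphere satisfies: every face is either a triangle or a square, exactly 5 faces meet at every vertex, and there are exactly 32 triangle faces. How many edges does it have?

Let x be the number of squares; then F = 32 + x.
Edge–face incidences: 2E = 3·32 + 4·x = 96 + 4x.
Every vertex has degree 5, so 5V = 2E.
Euler: V − E + F = 2 ⇒ (2E)/5 − E + (32 + x) = 2.
Multiply by 10: 2·(2E) − 5·(2E) + 10·(32 + x) = 20, i.e. 320 + 10x − 3·(96 + 4x) = 20.
Collecting terms: −2x + 32 = 20, so −2x = −12, so x = 6.
Then 2E = 96 + 4·6 = 120, so E = 60, V = 2E/5 = 24, F = 32 + 6 = 38.

60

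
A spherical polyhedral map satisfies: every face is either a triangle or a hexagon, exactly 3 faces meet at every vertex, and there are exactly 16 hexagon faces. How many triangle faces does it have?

4

Let x be the number of triangles; then F = 16 + x.
Edge–face incidences: 2E = 6·16 + 3·x = 96 + 3x.
Every vertex has degree 3, so 3V = 2E.
Euler: V − E + F = 2 ⇒ (2E)/3 − E + (16 + x) = 2.
Multiply by 6: 2·(2E) − 3·(2E) + 6·(16 + x) = 12, i.e. 96 + 6x − (96 + 3x) = 12.
Collecting terms: 3x = 12, so x = 4.
Then 2E = 96 + 3·4 = 108, so E = 54, V = 2E/3 = 36, F = 16 + 4 = 20.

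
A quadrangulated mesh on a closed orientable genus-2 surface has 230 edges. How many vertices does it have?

χ = 2 − 2·2 = -2, and every face is a square so 4F = 2E.
F = 2E/4 = 115. Then V = -2 + E − F = -2 + 230 − 115 = 113.

113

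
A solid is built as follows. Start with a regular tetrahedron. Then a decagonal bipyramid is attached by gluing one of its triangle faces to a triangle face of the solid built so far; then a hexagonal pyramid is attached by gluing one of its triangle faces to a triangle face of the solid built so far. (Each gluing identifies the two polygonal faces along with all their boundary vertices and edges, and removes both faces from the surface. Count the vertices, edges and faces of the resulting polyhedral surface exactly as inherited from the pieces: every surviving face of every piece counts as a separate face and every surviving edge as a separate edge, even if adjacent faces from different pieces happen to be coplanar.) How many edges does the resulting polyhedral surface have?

42

A regular tetrahedron: V=4, E=6, F=4.
Attach a decagonal bipyramid (V=12, E=30, F=20) along a 3-gon: merge 3 vertices and 3 edges, delete both glued faces → V=13, E=33, F=22.
Attach a hexagonal pyramid (V=7, E=12, F=7) along a 3-gon: merge 3 vertices and 3 edges, delete both glued faces → V=17, E=42, F=27.
Check: V − E + F = 17 − 42 + 27 = 2.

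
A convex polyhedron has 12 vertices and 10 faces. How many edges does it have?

20

Here V − E + F = 2.
E = V + F − (2) = 12 + 10 − (2) = 20.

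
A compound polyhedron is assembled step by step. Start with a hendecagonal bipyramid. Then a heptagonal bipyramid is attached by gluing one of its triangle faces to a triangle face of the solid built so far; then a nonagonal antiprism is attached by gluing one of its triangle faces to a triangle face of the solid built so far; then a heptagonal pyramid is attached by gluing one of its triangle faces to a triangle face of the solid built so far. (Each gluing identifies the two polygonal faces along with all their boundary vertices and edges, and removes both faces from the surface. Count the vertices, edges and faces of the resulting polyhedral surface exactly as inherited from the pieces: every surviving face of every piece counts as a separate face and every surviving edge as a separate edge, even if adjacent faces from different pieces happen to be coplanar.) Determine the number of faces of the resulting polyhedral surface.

A hendecagonal bipyramid: V=13, E=33, F=22.
Attach a heptagonal bipyramid (V=9, E=21, F=14) along a 3-gon: merge 3 vertices and 3 edges, delete both glued faces → V=19, E=51, F=34.
Attach a nonagonal antiprism (V=18, E=36, F=20) along a 3-gon: merge 3 vertices and 3 edges, delete both glued faces → V=34, E=84, F=52.
Attach a heptagonal pyramid (V=8, E=14, F=8) along a 3-gon: merge 3 vertices and 3 edges, delete both glued faces → V=39, E=95, F=58.
Check: V − E + F = 39 − 95 + 58 = 2.

58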